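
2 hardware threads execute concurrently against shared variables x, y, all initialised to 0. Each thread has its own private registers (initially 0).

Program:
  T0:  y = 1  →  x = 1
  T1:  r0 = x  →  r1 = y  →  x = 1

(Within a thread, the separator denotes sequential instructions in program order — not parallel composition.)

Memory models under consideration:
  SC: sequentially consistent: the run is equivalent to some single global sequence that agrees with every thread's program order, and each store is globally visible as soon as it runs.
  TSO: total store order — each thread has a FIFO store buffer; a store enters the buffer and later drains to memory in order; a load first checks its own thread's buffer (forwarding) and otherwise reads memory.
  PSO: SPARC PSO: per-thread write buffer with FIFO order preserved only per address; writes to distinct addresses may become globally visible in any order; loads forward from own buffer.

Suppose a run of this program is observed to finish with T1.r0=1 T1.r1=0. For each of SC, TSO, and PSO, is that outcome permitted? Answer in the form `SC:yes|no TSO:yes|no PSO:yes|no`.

SC:no TSO:no PSO:yes

outcome vector order: (T1.r0,T1.r1)
SC (3): <0 0>, <0 1>, <1 1>
TSO (3): <0 0>, <0 1>, <1 1>
PSO (4): <0 0>, <0 1>, <1 0>, <1 1>
target <1 0> ∈ {PSO}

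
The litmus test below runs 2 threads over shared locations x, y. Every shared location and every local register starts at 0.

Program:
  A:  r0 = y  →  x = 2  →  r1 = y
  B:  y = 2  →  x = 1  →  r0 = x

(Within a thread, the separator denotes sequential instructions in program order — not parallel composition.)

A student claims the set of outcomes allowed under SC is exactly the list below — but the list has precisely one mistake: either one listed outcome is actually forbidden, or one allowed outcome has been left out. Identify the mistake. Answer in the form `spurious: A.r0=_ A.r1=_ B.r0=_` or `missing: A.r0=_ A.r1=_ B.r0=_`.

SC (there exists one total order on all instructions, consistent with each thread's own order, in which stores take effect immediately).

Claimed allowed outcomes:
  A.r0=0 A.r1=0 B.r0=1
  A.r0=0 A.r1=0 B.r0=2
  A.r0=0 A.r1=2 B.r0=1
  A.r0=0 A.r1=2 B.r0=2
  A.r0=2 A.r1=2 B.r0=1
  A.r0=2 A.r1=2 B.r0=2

outcome vector order: (A.r0,A.r1,B.r0)
under SC → 0/0/1; 0/2/1; 0/2/2; 2/2/1; 2/2/2
claimed∖SC = {0/0/2}

spurious: A.r0=0 A.r1=0 B.r0=2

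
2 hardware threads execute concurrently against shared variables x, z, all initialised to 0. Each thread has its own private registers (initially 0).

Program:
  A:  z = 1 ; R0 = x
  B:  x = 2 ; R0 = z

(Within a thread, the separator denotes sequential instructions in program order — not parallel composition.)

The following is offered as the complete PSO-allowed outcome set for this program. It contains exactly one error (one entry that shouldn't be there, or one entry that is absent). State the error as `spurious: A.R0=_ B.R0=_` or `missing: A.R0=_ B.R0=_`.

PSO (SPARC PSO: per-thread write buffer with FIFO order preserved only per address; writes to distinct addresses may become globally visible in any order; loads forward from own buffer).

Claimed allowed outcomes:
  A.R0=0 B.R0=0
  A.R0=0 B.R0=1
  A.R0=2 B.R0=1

outcome vector order: (A.R0,B.R0)
PSO (4): <0 0>; <0 1>; <2 0>; <2 1>
PSO∖claimed = {<2 0>}

missing: A.R0=2 B.R0=0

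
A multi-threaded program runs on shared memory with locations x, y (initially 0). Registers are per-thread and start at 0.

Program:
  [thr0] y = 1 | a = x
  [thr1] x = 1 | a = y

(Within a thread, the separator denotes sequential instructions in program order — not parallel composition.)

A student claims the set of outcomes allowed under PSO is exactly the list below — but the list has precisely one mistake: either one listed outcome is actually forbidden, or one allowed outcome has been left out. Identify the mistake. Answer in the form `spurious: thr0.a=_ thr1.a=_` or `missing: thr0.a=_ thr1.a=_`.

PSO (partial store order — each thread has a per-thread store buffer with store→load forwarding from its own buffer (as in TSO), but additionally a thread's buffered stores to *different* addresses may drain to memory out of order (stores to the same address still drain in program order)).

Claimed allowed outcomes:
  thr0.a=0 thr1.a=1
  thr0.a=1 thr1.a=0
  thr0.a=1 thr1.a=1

missing: thr0.a=0 thr1.a=0

outcome vector order: (thr0.a,thr1.a)
PSO (4): (0,0) (0,1) (1,0) (1,1)
PSO∖claimed = {(0,0)}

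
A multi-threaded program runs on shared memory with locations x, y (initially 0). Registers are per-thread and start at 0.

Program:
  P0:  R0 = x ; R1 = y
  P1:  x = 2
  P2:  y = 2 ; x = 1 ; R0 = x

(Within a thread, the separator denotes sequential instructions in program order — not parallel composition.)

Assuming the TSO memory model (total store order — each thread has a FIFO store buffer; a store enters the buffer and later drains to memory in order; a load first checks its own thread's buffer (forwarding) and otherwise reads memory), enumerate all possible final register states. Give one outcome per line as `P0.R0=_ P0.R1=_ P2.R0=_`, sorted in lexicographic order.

outcome vector order: (P0.R0,P0.R1,P2.R0)
|TSO outcomes| = 9

P0.R0=0 P0.R1=0 P2.R0=1
P0.R0=0 P0.R1=0 P2.R0=2
P0.R0=0 P0.R1=2 P2.R0=1
P0.R0=0 P0.R1=2 P2.R0=2
P0.R0=1 P0.R1=2 P2.R0=1
P0.R0=1 P0.R1=2 P2.R0=2
P0.R0=2 P0.R1=0 P2.R0=1
P0.R0=2 P0.R1=2 P2.R0=1
P0.R0=2 P0.R1=2 P2.R0=2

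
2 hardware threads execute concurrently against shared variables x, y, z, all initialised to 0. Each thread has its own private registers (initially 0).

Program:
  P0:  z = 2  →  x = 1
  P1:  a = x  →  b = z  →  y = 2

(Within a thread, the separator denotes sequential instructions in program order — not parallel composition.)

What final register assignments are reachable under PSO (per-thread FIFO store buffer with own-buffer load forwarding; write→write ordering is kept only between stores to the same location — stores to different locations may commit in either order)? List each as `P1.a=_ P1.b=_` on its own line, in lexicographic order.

P1.a=0 P1.b=0
P1.a=0 P1.b=2
P1.a=1 P1.b=0
P1.a=1 P1.b=2

outcome vector order: (P1.a,P1.b)
|PSO outcomes| = 4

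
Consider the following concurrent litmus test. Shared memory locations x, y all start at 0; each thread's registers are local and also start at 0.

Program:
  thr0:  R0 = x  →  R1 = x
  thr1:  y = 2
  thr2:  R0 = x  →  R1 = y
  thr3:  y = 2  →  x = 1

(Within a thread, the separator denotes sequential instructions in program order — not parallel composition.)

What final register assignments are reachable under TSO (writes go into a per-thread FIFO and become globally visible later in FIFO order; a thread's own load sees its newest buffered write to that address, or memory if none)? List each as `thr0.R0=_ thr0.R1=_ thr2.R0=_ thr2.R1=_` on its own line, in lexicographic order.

thr0.R0=0 thr0.R1=0 thr2.R0=0 thr2.R1=0
thr0.R0=0 thr0.R1=0 thr2.R0=0 thr2.R1=2
thr0.R0=0 thr0.R1=0 thr2.R0=1 thr2.R1=2
thr0.R0=0 thr0.R1=1 thr2.R0=0 thr2.R1=0
thr0.R0=0 thr0.R1=1 thr2.R0=0 thr2.R1=2
thr0.R0=0 thr0.R1=1 thr2.R0=1 thr2.R1=2
thr0.R0=1 thr0.R1=1 thr2.R0=0 thr2.R1=0
thr0.R0=1 thr0.R1=1 thr2.R0=0 thr2.R1=2
thr0.R0=1 thr0.R1=1 thr2.R0=1 thr2.R1=2

outcome vector order: (thr0.R0,thr0.R1,thr2.R0,thr2.R1)
|TSO outcomes| = 9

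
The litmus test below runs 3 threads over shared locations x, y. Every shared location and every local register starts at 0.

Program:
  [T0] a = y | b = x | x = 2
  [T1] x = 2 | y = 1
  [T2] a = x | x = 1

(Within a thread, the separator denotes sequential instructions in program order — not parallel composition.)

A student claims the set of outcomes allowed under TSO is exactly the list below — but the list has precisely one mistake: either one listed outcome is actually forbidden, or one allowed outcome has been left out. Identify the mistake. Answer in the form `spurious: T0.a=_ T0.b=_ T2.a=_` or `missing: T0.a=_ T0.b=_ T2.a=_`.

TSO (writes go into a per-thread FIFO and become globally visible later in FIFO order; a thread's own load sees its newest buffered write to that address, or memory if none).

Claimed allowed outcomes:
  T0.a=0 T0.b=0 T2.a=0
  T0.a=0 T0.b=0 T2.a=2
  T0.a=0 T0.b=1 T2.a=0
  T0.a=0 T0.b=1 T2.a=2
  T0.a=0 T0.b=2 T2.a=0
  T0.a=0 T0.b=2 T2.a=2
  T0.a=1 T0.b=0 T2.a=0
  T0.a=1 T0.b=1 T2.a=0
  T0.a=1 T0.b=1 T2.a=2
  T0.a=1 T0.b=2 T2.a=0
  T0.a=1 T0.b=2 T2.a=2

spurious: T0.a=1 T0.b=0 T2.a=0

outcome vector order: (T0.a,T0.b,T2.a)
[TSO] allowed = {000 002 010 012 020 022 110 112 120 122}
claimed∖TSO = {100}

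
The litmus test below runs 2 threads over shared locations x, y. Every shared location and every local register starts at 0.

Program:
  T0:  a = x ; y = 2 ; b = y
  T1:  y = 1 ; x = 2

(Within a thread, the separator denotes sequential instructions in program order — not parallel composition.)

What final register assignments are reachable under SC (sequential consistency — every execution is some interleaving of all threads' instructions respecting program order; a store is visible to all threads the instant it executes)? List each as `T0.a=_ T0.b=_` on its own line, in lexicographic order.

outcome vector order: (T0.a,T0.b)
|SC outcomes| = 3

T0.a=0 T0.b=1
T0.a=0 T0.b=2
T0.a=2 T0.b=2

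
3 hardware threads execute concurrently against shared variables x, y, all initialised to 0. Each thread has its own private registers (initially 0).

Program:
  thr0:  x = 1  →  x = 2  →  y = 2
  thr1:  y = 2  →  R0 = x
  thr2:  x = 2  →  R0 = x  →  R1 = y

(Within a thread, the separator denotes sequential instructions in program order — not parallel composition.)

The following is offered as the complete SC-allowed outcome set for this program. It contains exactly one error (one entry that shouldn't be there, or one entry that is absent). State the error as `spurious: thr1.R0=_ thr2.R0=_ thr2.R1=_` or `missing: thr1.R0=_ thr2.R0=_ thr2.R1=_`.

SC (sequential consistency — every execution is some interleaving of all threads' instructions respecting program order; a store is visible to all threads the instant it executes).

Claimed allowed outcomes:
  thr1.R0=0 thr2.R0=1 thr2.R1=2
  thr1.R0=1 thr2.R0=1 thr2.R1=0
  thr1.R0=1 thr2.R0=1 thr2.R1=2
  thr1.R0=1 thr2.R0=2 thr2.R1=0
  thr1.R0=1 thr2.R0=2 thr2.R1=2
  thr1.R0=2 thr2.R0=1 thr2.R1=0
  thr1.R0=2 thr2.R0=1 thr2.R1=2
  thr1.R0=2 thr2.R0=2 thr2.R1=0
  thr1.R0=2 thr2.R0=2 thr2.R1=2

missing: thr1.R0=0 thr2.R0=2 thr2.R1=2

outcome vector order: (thr1.R0,thr2.R0,thr2.R1)
[SC] allowed = {<0 1 2>, <0 2 2>, <1 1 0>, <1 1 2>, <1 2 0>, <1 2 2>, <2 1 0>, <2 1 2>, <2 2 0>, <2 2 2>}
SC∖claimed = {<0 2 2>}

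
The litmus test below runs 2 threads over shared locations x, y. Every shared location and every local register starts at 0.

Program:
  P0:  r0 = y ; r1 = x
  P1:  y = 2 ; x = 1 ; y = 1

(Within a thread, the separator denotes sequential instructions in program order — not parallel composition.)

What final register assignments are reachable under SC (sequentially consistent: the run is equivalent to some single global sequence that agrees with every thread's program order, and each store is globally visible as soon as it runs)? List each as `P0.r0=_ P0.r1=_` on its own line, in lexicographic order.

P0.r0=0 P0.r1=0
P0.r0=0 P0.r1=1
P0.r0=1 P0.r1=1
P0.r0=2 P0.r1=0
P0.r0=2 P0.r1=1

outcome vector order: (P0.r0,P0.r1)
|SC outcomes| = 5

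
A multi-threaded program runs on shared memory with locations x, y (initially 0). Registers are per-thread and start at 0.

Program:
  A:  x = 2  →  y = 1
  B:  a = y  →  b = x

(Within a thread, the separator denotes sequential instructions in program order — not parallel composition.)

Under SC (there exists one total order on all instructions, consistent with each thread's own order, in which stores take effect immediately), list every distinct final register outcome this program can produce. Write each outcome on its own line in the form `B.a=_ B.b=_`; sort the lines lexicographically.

B.a=0 B.b=0
B.a=0 B.b=2
B.a=1 B.b=2

outcome vector order: (B.a,B.b)
|SC outcomes| = 3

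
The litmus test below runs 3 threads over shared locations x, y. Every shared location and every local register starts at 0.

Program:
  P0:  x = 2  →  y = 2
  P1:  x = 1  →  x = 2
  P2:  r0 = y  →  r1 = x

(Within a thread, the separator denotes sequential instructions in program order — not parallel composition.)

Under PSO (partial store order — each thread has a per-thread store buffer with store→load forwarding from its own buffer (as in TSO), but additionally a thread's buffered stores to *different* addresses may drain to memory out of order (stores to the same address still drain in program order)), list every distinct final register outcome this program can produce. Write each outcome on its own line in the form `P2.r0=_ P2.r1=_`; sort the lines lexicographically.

P2.r0=0 P2.r1=0
P2.r0=0 P2.r1=1
P2.r0=0 P2.r1=2
P2.r0=2 P2.r1=0
P2.r0=2 P2.r1=1
P2.r0=2 P2.r1=2

outcome vector order: (P2.r0,P2.r1)
|PSO outcomes| = 6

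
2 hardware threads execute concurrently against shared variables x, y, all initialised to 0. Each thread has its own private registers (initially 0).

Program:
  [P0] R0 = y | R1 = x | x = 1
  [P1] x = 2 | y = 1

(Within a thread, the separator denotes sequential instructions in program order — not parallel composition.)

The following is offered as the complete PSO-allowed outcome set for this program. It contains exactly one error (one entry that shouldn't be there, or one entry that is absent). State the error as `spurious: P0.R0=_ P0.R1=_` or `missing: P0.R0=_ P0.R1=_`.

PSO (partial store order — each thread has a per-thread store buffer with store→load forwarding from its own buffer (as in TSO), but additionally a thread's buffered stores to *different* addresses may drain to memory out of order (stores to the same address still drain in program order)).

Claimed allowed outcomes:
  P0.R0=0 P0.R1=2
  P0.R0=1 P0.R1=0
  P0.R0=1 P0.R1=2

missing: P0.R0=0 P0.R1=0

outcome vector order: (P0.R0,P0.R1)
PSO (4): (0,0) (0,2) (1,0) (1,2)
PSO∖claimed = {(0,0)}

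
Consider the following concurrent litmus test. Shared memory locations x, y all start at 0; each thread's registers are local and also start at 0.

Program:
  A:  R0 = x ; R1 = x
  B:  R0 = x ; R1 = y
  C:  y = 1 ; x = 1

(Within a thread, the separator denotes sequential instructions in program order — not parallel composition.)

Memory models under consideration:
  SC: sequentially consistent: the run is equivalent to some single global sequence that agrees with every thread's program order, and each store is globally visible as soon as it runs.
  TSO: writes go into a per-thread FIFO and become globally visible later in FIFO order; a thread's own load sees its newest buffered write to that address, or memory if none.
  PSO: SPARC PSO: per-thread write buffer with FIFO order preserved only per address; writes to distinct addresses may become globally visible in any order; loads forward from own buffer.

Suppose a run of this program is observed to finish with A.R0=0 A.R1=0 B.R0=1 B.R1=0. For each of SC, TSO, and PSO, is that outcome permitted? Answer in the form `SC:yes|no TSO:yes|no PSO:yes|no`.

outcome vector order: (A.R0,A.R1,B.R0,B.R1)
SC: 9 outcomes — {<0 0 0 0> <0 0 0 1> <0 0 1 1> <0 1 0 0> <0 1 0 1> <0 1 1 1> <1 1 0 0> <1 1 0 1> <1 1 1 1>}
TSO: 9 outcomes — {<0 0 0 0> <0 0 0 1> <0 0 1 1> <0 1 0 0> <0 1 0 1> <0 1 1 1> <1 1 0 0> <1 1 0 1> <1 1 1 1>}
PSO: 12 outcomes — {<0 0 0 0> <0 0 0 1> <0 0 1 0> <0 0 1 1> <0 1 0 0> <0 1 0 1> <0 1 1 0> <0 1 1 1> <1 1 0 0> <1 1 0 1> <1 1 1 0> <1 1 1 1>}
target <0 0 1 0> ∈ {PSO}

SC:no TSO:no PSO:yes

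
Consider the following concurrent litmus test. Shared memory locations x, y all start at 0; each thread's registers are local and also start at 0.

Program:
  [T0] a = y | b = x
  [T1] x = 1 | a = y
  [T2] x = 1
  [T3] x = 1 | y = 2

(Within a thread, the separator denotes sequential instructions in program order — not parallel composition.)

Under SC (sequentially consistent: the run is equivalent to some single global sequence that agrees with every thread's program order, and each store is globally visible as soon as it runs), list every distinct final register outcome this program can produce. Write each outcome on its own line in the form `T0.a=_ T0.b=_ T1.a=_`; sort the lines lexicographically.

T0.a=0 T0.b=0 T1.a=0
T0.a=0 T0.b=0 T1.a=2
T0.a=0 T0.b=1 T1.a=0
T0.a=0 T0.b=1 T1.a=2
T0.a=2 T0.b=1 T1.a=0
T0.a=2 T0.b=1 T1.a=2

outcome vector order: (T0.a,T0.b,T1.a)
|SC outcomes| = 6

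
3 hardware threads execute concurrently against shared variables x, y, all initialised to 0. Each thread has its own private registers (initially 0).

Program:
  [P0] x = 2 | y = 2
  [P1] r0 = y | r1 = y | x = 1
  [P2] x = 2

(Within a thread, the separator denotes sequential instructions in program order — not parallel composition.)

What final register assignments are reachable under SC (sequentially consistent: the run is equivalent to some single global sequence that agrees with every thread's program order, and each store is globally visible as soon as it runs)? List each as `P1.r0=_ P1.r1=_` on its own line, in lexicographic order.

P1.r0=0 P1.r1=0
P1.r0=0 P1.r1=2
P1.r0=2 P1.r1=2

outcome vector order: (P1.r0,P1.r1)
|SC outcomes| = 3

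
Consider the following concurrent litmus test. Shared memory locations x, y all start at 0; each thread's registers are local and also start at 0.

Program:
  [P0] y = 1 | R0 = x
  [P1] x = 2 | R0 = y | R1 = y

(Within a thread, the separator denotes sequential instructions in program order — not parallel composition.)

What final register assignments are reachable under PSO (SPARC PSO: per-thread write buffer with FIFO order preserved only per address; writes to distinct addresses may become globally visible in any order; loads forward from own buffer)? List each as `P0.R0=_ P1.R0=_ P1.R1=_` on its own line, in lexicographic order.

P0.R0=0 P1.R0=0 P1.R1=0
P0.R0=0 P1.R0=0 P1.R1=1
P0.R0=0 P1.R0=1 P1.R1=1
P0.R0=2 P1.R0=0 P1.R1=0
P0.R0=2 P1.R0=0 P1.R1=1
P0.R0=2 P1.R0=1 P1.R1=1

outcome vector order: (P0.R0,P1.R0,P1.R1)
|PSO outcomes| = 6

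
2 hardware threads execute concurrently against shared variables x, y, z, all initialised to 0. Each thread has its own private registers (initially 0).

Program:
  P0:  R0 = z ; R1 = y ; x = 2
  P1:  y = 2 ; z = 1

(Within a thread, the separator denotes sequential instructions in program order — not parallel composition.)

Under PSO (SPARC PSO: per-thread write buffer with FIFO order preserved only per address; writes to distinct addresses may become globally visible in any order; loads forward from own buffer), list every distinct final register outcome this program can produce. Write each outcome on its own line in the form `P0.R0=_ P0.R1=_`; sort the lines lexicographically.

outcome vector order: (P0.R0,P0.R1)
|PSO outcomes| = 4

P0.R0=0 P0.R1=0
P0.R0=0 P0.R1=2
P0.R0=1 P0.R1=0
P0.R0=1 P0.R1=2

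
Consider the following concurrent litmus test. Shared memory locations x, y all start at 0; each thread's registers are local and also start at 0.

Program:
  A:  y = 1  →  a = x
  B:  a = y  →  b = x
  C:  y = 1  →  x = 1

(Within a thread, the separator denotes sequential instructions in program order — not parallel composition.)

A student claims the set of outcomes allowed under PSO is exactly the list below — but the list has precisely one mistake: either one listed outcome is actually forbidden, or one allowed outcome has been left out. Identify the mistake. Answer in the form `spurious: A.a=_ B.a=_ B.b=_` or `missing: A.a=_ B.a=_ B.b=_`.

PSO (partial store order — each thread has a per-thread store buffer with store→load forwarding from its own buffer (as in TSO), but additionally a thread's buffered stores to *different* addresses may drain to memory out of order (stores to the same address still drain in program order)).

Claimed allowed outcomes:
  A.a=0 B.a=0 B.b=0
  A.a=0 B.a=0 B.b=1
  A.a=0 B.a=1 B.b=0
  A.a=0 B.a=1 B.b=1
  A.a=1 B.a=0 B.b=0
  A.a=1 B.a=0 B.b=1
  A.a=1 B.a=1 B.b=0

missing: A.a=1 B.a=1 B.b=1

outcome vector order: (A.a,B.a,B.b)
PSO: 8 outcomes — {<0 0 0>; <0 0 1>; <0 1 0>; <0 1 1>; <1 0 0>; <1 0 1>; <1 1 0>; <1 1 1>}
PSO∖claimed = {<1 1 1>}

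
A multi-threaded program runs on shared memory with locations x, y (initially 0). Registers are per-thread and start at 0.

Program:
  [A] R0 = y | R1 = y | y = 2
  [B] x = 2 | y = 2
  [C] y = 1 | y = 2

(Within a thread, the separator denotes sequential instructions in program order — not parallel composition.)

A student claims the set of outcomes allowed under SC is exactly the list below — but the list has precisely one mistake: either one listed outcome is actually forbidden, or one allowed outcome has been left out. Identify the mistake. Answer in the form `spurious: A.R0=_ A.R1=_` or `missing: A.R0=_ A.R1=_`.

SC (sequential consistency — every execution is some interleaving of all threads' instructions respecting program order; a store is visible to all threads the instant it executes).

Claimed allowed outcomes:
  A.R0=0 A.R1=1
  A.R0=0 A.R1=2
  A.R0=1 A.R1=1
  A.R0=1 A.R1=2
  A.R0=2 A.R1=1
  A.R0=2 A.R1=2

outcome vector order: (A.R0,A.R1)
[SC] allowed = {0/0, 0/1, 0/2, 1/1, 1/2, 2/1, 2/2}
SC∖claimed = {0/0}

missing: A.R0=0 A.R1=0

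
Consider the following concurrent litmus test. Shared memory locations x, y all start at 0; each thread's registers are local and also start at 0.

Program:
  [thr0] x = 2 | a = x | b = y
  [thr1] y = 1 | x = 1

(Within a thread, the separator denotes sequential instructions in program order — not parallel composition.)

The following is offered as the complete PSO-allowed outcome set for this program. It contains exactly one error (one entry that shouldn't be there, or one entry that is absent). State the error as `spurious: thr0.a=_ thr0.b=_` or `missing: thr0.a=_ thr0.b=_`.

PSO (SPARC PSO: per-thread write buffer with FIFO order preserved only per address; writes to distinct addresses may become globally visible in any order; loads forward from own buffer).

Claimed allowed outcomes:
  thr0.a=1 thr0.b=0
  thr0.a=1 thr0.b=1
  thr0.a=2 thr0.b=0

outcome vector order: (thr0.a,thr0.b)
PSO (4): 1/0 1/1 2/0 2/1
PSO∖claimed = {2/1}

missing: thr0.a=2 thr0.b=1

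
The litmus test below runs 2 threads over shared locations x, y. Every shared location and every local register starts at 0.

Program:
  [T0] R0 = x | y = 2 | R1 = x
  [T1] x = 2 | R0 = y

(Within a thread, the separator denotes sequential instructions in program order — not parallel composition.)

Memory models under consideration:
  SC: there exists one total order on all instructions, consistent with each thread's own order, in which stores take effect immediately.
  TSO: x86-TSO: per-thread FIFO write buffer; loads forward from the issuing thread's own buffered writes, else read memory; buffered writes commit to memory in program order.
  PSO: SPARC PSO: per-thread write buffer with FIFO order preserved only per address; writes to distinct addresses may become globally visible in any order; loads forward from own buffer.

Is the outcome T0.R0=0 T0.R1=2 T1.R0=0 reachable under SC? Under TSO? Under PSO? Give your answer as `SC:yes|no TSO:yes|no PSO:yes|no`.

SC:yes TSO:yes PSO:yes

outcome vector order: (T0.R0,T0.R1,T1.R0)
SC: 5 outcomes — {0/0/2, 0/2/0, 0/2/2, 2/2/0, 2/2/2}
TSO: 6 outcomes — {0/0/0, 0/0/2, 0/2/0, 0/2/2, 2/2/0, 2/2/2}
PSO: 6 outcomes — {0/0/0, 0/0/2, 0/2/0, 0/2/2, 2/2/0, 2/2/2}
target 0/2/0 ∈ {SC,TSO,PSO}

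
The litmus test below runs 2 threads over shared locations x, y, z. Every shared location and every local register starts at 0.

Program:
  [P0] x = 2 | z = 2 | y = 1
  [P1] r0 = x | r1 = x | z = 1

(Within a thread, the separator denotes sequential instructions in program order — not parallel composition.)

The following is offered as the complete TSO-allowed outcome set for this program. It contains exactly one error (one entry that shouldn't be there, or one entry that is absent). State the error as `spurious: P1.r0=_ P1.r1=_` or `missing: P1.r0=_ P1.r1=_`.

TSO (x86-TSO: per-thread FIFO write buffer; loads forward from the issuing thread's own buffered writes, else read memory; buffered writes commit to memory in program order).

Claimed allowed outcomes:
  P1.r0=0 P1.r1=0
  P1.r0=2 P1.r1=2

missing: P1.r0=0 P1.r1=2

outcome vector order: (P1.r0,P1.r1)
[TSO] allowed = {(0,0) (0,2) (2,2)}
TSO∖claimed = {(0,2)}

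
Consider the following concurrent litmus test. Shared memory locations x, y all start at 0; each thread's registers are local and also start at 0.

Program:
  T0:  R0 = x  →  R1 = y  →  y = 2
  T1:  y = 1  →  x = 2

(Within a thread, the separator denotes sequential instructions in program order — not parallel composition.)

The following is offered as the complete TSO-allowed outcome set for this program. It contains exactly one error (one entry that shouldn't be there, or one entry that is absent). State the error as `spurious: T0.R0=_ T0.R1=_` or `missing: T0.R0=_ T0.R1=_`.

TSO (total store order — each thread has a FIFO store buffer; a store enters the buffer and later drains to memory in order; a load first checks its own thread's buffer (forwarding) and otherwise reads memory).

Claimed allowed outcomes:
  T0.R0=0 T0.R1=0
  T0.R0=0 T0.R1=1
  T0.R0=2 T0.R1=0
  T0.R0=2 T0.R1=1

outcome vector order: (T0.R0,T0.R1)
[TSO] allowed = {00, 01, 21}
claimed∖TSO = {20}

spurious: T0.R0=2 T0.R1=0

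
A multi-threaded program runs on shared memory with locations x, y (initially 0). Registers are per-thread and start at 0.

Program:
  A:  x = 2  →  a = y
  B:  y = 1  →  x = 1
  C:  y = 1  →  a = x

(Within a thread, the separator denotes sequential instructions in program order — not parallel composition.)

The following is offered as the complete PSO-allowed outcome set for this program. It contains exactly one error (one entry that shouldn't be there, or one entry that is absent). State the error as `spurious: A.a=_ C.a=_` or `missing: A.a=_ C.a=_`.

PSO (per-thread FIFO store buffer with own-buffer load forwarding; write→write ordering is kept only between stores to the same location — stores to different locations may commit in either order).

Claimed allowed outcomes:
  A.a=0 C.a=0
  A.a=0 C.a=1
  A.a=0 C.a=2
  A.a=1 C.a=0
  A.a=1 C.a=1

missing: A.a=1 C.a=2

outcome vector order: (A.a,C.a)
under PSO → <0 0> <0 1> <0 2> <1 0> <1 1> <1 2>
PSO∖claimed = {<1 2>}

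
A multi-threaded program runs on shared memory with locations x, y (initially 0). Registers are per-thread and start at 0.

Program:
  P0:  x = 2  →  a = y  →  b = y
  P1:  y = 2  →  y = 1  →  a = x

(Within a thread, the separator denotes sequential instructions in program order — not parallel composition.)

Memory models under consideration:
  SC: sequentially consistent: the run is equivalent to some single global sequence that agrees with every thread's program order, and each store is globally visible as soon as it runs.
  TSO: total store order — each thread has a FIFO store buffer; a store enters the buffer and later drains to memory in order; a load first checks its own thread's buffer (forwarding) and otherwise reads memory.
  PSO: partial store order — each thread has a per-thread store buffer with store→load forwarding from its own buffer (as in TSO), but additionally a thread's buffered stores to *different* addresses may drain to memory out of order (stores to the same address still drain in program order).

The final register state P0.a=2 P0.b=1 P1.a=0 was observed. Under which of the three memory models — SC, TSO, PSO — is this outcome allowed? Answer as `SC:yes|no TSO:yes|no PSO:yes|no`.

outcome vector order: (P0.a,P0.b,P1.a)
SC (7): <0 0 2> <0 1 2> <0 2 2> <1 1 0> <1 1 2> <2 1 2> <2 2 2>
TSO (12): <0 0 0> <0 0 2> <0 1 0> <0 1 2> <0 2 0> <0 2 2> <1 1 0> <1 1 2> <2 1 0> <2 1 2> <2 2 0> <2 2 2>
PSO (12): <0 0 0> <0 0 2> <0 1 0> <0 1 2> <0 2 0> <0 2 2> <1 1 0> <1 1 2> <2 1 0> <2 1 2> <2 2 0> <2 2 2>
target <2 1 0> ∈ {TSO,PSO}

SC:no TSO:yes PSO:yes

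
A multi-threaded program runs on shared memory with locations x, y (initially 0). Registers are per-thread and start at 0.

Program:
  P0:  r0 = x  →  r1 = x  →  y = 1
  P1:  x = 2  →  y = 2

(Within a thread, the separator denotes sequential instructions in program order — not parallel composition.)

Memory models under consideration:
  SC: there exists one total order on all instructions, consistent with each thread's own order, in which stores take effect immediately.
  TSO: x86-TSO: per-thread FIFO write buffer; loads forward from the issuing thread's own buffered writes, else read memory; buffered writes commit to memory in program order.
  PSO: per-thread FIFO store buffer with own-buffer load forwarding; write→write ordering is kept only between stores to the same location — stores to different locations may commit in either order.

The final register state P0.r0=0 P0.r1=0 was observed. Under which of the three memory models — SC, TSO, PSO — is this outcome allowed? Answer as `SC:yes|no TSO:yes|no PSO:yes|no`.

outcome vector order: (P0.r0,P0.r1)
SC (3): 00; 02; 22
TSO (3): 00; 02; 22
PSO (3): 00; 02; 22
target 00 ∈ {SC,TSO,PSO}

SC:yes TSO:yes PSO:yes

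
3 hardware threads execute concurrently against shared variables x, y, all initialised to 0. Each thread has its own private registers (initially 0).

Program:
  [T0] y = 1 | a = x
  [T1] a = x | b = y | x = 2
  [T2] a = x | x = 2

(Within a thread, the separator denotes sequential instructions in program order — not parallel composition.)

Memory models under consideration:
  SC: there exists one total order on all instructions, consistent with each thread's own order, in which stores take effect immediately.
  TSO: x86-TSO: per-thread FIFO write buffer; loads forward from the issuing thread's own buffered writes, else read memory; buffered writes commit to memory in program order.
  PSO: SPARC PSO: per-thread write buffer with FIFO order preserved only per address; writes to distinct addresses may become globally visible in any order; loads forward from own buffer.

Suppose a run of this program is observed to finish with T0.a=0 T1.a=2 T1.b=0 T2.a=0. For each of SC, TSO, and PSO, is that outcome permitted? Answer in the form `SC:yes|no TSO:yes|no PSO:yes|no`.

SC:no TSO:yes PSO:yes

outcome vector order: (T0.a,T1.a,T1.b,T2.a)
[SC] allowed = {0000; 0002; 0010; 0012; 0210; 2000; 2002; 2010; 2012; 2200; 2210}
[TSO] allowed = {0000; 0002; 0010; 0012; 0200; 0210; 2000; 2002; 2010; 2012; 2200; 2210}
[PSO] allowed = {0000; 0002; 0010; 0012; 0200; 0210; 2000; 2002; 2010; 2012; 2200; 2210}
target 0200 ∈ {TSO,PSO}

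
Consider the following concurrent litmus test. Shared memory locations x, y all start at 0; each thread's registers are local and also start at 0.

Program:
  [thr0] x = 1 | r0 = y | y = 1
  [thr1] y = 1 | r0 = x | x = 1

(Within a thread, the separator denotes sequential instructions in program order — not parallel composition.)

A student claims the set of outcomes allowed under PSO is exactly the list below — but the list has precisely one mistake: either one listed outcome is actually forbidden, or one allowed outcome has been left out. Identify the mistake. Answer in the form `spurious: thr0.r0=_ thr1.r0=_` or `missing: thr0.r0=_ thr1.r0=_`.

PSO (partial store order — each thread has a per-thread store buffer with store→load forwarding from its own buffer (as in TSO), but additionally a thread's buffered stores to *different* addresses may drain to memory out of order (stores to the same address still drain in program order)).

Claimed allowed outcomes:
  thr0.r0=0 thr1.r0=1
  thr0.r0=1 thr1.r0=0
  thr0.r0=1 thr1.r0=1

missing: thr0.r0=0 thr1.r0=0

outcome vector order: (thr0.r0,thr1.r0)
under PSO → 00 01 10 11
PSO∖claimed = {00}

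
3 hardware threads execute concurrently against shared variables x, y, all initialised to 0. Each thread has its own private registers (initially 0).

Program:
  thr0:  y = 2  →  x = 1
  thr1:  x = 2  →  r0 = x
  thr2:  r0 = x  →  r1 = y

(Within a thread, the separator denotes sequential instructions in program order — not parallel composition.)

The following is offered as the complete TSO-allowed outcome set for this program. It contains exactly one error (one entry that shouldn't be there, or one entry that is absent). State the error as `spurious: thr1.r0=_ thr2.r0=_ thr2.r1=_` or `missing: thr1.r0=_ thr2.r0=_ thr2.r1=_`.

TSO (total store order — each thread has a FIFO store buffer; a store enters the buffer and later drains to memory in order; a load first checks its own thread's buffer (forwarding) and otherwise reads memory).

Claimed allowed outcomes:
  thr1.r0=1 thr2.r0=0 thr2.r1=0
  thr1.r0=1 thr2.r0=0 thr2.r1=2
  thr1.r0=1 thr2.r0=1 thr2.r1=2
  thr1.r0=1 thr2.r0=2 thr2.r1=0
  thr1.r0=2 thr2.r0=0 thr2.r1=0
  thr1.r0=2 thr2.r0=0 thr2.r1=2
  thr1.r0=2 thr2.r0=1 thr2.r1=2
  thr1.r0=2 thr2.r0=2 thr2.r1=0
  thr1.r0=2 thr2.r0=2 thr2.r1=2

outcome vector order: (thr1.r0,thr2.r0,thr2.r1)
TSO (10): <1 0 0>; <1 0 2>; <1 1 2>; <1 2 0>; <1 2 2>; <2 0 0>; <2 0 2>; <2 1 2>; <2 2 0>; <2 2 2>
TSO∖claimed = {<1 2 2>}

missing: thr1.r0=1 thr2.r0=2 thr2.r1=2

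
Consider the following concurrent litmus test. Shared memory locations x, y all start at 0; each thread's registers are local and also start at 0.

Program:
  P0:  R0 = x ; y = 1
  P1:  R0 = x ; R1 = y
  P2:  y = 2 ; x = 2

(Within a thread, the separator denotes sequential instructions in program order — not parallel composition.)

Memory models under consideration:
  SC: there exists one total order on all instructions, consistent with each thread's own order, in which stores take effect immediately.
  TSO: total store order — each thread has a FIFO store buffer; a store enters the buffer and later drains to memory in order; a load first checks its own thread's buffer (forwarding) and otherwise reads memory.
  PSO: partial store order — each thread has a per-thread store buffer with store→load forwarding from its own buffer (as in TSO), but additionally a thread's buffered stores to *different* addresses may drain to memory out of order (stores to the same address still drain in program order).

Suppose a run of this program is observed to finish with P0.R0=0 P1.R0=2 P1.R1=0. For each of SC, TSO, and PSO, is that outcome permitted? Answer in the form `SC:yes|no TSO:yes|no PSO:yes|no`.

SC:no TSO:no PSO:yes

outcome vector order: (P0.R0,P1.R0,P1.R1)
[SC] allowed = {(0,0,0), (0,0,1), (0,0,2), (0,2,1), (0,2,2), (2,0,0), (2,0,1), (2,0,2), (2,2,1), (2,2,2)}
[TSO] allowed = {(0,0,0), (0,0,1), (0,0,2), (0,2,1), (0,2,2), (2,0,0), (2,0,1), (2,0,2), (2,2,1), (2,2,2)}
[PSO] allowed = {(0,0,0), (0,0,1), (0,0,2), (0,2,0), (0,2,1), (0,2,2), (2,0,0), (2,0,1), (2,0,2), (2,2,0), (2,2,1), (2,2,2)}
target (0,2,0) ∈ {PSO}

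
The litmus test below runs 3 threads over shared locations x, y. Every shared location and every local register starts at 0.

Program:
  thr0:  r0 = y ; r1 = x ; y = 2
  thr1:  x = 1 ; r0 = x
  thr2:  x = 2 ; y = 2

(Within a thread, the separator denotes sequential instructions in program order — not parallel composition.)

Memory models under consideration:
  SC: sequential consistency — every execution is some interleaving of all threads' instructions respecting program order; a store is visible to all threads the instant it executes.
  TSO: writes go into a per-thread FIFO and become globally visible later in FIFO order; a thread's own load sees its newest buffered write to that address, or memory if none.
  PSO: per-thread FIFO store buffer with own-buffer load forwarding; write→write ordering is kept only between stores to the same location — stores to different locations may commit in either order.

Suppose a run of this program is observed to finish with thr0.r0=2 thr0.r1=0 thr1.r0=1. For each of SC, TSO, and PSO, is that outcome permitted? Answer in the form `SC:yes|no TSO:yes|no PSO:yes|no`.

outcome vector order: (thr0.r0,thr0.r1,thr1.r0)
under SC → (0,0,1) (0,0,2) (0,1,1) (0,1,2) (0,2,1) (0,2,2) (2,1,1) (2,2,1) (2,2,2)
under TSO → (0,0,1) (0,0,2) (0,1,1) (0,1,2) (0,2,1) (0,2,2) (2,1,1) (2,2,1) (2,2,2)
under PSO → (0,0,1) (0,0,2) (0,1,1) (0,1,2) (0,2,1) (0,2,2) (2,0,1) (2,0,2) (2,1,1) (2,1,2) (2,2,1) (2,2,2)
target (2,0,1) ∈ {PSO}

SC:no TSO:no PSO:yes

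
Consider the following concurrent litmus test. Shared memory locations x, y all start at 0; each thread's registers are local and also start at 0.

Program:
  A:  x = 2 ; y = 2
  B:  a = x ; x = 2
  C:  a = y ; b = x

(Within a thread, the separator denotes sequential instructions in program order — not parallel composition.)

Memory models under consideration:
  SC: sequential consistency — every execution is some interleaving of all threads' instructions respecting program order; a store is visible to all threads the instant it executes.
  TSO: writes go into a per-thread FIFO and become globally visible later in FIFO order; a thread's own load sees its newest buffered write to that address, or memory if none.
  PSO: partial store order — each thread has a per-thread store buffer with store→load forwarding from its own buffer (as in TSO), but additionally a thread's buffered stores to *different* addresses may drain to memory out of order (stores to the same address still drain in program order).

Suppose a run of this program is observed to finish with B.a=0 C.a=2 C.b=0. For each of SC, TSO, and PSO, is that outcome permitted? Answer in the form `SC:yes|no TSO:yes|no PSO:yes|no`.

outcome vector order: (B.a,C.a,C.b)
SC (6): (0,0,0) (0,0,2) (0,2,2) (2,0,0) (2,0,2) (2,2,2)
TSO (6): (0,0,0) (0,0,2) (0,2,2) (2,0,0) (2,0,2) (2,2,2)
PSO (8): (0,0,0) (0,0,2) (0,2,0) (0,2,2) (2,0,0) (2,0,2) (2,2,0) (2,2,2)
target (0,2,0) ∈ {PSO}

SC:no TSO:no PSO:yes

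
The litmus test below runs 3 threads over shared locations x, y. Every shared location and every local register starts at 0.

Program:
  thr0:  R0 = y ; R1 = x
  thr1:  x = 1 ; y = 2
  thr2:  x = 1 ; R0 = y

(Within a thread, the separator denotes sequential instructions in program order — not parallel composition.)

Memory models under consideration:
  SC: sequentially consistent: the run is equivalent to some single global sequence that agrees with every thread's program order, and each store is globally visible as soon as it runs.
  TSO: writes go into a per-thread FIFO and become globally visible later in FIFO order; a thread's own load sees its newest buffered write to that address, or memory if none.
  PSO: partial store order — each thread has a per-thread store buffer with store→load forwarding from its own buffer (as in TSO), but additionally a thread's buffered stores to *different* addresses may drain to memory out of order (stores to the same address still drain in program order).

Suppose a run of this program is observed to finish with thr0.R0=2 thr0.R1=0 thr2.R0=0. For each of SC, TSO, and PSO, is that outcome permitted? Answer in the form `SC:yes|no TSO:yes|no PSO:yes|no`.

SC:no TSO:no PSO:yes

outcome vector order: (thr0.R0,thr0.R1,thr2.R0)
SC: 6 outcomes — {<0 0 0> <0 0 2> <0 1 0> <0 1 2> <2 1 0> <2 1 2>}
TSO: 6 outcomes — {<0 0 0> <0 0 2> <0 1 0> <0 1 2> <2 1 0> <2 1 2>}
PSO: 8 outcomes — {<0 0 0> <0 0 2> <0 1 0> <0 1 2> <2 0 0> <2 0 2> <2 1 0> <2 1 2>}
target <2 0 0> ∈ {PSO}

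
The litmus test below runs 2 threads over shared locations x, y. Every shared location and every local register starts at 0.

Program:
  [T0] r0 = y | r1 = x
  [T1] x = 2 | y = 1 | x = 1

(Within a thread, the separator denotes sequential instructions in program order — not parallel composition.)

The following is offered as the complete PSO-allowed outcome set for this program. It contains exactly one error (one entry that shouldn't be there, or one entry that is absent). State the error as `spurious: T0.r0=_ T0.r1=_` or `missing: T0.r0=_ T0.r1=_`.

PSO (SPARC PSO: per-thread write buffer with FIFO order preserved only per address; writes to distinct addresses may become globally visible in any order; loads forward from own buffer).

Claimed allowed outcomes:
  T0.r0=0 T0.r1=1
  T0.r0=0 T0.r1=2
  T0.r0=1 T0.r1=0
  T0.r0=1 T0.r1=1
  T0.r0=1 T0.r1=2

missing: T0.r0=0 T0.r1=0

outcome vector order: (T0.r0,T0.r1)
PSO (6): 0/0, 0/1, 0/2, 1/0, 1/1, 1/2
PSO∖claimed = {0/0}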